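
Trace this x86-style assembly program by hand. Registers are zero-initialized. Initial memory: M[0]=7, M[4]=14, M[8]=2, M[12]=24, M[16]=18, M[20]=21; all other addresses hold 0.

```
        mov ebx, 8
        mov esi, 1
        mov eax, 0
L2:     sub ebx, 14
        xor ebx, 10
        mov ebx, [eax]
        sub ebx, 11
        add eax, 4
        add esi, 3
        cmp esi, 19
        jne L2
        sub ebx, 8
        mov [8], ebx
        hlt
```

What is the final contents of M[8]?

2

ebx=8
esi=1
eax=0
ebx=8-14=-6
ebx=(-6)^10=-16
ebx=M[0]=7
ebx=7-11=-4
eax=0+4=4
esi=1+3=4
cmp esi, 19  (cmp 4,19)
jne L2: taken
ebx=(-4)-14=-18
ebx=(-18)^10=-28
ebx=M[4]=14
ebx=14-11=3
eax=4+4=8
esi=4+3=7
cmp esi, 19  (cmp 7,19)
jne L2: taken
ebx=3-14=-11
ebx=(-11)^10=-1
ebx=M[8]=2
ebx=2-11=-9
eax=8+4=12
esi=7+3=10
cmp esi, 19  (cmp 10,19)
jne L2: taken
ebx=(-9)-14=-23
ebx=(-23)^10=-29
ebx=M[12]=24
ebx=24-11=13
eax=12+4=16
esi=10+3=13
cmp esi, 19  (cmp 13,19)
jne L2: taken
ebx=13-14=-1
ebx=(-1)^10=-11
ebx=M[16]=18
ebx=18-11=7
eax=16+4=20
esi=13+3=16
cmp esi, 19  (cmp 16,19)
jne L2: taken
ebx=7-14=-7
ebx=(-7)^10=-13
ebx=M[20]=21
ebx=21-11=10
eax=20+4=24
esi=16+3=19
cmp esi, 19  (cmp 19,19)
jne L2: not taken
ebx=10-8=2
mov [8], ebx → M[8]=2
halt.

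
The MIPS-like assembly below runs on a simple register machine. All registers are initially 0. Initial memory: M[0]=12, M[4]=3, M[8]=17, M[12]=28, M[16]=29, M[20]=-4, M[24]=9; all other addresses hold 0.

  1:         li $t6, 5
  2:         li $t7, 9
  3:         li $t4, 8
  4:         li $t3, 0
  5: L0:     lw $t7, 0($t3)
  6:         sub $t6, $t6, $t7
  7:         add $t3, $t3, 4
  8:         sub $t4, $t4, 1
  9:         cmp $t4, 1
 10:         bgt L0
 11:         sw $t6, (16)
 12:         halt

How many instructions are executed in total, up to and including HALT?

48

$t6=5
$t7=9
$t4=8
$t3=0
$t7=M[0]=12
$t6=5-12=-7
$t3=0+4=4
$t4=8-1=7
cmp $t4, 1  (cmp 7,1)
bgt L0: taken
$t7=M[4]=3
$t6=(-7)-3=-10
$t3=4+4=8
$t4=7-1=6
cmp $t4, 1  (cmp 6,1)
bgt L0: taken
$t7=M[8]=17
$t6=(-10)-17=-27
$t3=8+4=12
$t4=6-1=5
cmp $t4, 1  (cmp 5,1)
bgt L0: taken
$t7=M[12]=28
$t6=(-27)-28=-55
$t3=12+4=16
$t4=5-1=4
cmp $t4, 1  (cmp 4,1)
bgt L0: taken
$t7=M[16]=29
$t6=(-55)-29=-84
$t3=16+4=20
$t4=4-1=3
cmp $t4, 1  (cmp 3,1)
bgt L0: taken
$t7=M[20]=-4
$t6=(-84)-(-4)=-80
$t3=20+4=24
$t4=3-1=2
cmp $t4, 1  (cmp 2,1)
bgt L0: taken
$t7=M[24]=9
$t6=(-80)-9=-89
$t3=24+4=28
$t4=2-1=1
cmp $t4, 1  (cmp 1,1)
bgt L0: not taken
sw $t6, (16) → M[16]=-89
halt.
Total executed instructions: 48.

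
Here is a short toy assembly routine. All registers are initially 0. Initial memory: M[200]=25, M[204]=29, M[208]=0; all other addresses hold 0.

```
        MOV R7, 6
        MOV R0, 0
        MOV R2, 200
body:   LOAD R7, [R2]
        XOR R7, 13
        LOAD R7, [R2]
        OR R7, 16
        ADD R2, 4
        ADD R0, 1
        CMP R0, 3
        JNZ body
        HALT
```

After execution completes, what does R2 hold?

212

after MOV R7, 6: R7=6
after MOV R0, 0: R0=0
after MOV R2, 200: R2=200
after LOAD R7, [R2]: R7=M[200]=25
after XOR R7, 13: R7=25^13=20
after LOAD R7, [R2]: R7=M[200]=25
after OR R7, 16: R7=25|16=25
after ADD R2, 4: R2=200+4=204
after ADD R0, 1: R0=0+1=1
CMP R0, 3  (cmp 1,3)
JNZ body: taken
after LOAD R7, [R2]: R7=M[204]=29
after XOR R7, 13: R7=29^13=16
after LOAD R7, [R2]: R7=M[204]=29
after OR R7, 16: R7=29|16=29
after ADD R2, 4: R2=204+4=208
after ADD R0, 1: R0=1+1=2
CMP R0, 3  (cmp 2,3)
JNZ body: taken
after LOAD R7, [R2]: R7=M[208]=0
after XOR R7, 13: R7=0^13=13
after LOAD R7, [R2]: R7=M[208]=0
after OR R7, 16: R7=0|16=16
after ADD R2, 4: R2=208+4=212
after ADD R0, 1: R0=2+1=3
CMP R0, 3  (cmp 3,3)
JNZ body: not taken
halt.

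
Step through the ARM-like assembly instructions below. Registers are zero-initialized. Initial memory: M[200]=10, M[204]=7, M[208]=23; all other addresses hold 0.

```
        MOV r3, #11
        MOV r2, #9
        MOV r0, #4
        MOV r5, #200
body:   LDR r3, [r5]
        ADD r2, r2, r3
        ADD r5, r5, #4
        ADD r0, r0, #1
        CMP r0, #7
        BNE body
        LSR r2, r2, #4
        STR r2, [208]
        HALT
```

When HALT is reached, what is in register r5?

212

MOV r3, #11 → r3=11
MOV r2, #9 → r2=9
MOV r0, #4 → r0=4
MOV r5, #200 → r5=200
LDR r3, [r5] → r3=M[200]=10
ADD r2, r2, r3 → r2=9+10=19
ADD r5, r5, #4 → r5=200+4=204
ADD r0, r0, #1 → r0=4+1=5
CMP r0, #7  (cmp 5,7)
BNE body: taken
LDR r3, [r5] → r3=M[204]=7
ADD r2, r2, r3 → r2=19+7=26
ADD r5, r5, #4 → r5=204+4=208
ADD r0, r0, #1 → r0=5+1=6
CMP r0, #7  (cmp 6,7)
BNE body: taken
LDR r3, [r5] → r3=M[208]=23
ADD r2, r2, r3 → r2=26+23=49
ADD r5, r5, #4 → r5=208+4=212
ADD r0, r0, #1 → r0=6+1=7
CMP r0, #7  (cmp 7,7)
BNE body: not taken
LSR r2, r2, #4 → r2=49>>4=3
STR r2, [208] → M[208]=3
halt.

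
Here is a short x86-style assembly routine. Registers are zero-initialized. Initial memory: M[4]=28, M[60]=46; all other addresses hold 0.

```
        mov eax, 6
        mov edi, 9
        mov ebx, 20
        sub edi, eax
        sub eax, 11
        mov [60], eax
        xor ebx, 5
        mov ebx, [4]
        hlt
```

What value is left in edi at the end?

3

mov eax, 6 → eax=6
mov edi, 9 → edi=9
mov ebx, 20 → ebx=20
sub edi, eax → edi=9-6=3
sub eax, 11 → eax=6-11=-5
mov [60], eax → M[60]=-5
xor ebx, 5 → ebx=20^5=17
mov ebx, [4] → ebx=M[4]=28
halt.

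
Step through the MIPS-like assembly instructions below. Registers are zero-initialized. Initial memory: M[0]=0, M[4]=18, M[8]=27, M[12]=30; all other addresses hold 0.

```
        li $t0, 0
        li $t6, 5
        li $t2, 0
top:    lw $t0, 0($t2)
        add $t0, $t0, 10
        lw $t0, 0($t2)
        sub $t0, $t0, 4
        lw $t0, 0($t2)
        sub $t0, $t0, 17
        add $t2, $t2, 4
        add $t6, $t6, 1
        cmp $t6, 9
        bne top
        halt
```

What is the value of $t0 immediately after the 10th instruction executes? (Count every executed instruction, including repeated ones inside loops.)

-17

after li $t0, 0: $t0=0
after li $t6, 5: $t6=5
after li $t2, 0: $t2=0
after lw $t0, 0($t2): $t0=M[0]=0
after add $t0, $t0, 10: $t0=0+10=10
after lw $t0, 0($t2): $t0=M[0]=0
after sub $t0, $t0, 4: $t0=0-4=-4
after lw $t0, 0($t2): $t0=M[0]=0
after sub $t0, $t0, 17: $t0=0-17=-17
after add $t2, $t2, 4: $t2=0+4=4
After step 10: $t0 = -17.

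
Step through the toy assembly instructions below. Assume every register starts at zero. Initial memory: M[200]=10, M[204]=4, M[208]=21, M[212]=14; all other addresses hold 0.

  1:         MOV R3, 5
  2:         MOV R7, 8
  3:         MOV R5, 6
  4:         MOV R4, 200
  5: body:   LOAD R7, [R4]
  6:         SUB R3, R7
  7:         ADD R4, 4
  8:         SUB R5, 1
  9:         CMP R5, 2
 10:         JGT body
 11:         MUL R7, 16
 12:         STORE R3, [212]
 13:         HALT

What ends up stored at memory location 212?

-44

R3=5
R7=8
R5=6
R4=200
R7=M[200]=10
R3=5-10=-5
R4=200+4=204
R5=6-1=5
CMP R5, 2  (cmp 5,2)
JGT body: taken
R7=M[204]=4
R3=(-5)-4=-9
R4=204+4=208
R5=5-1=4
CMP R5, 2  (cmp 4,2)
JGT body: taken
R7=M[208]=21
R3=(-9)-21=-30
R4=208+4=212
R5=4-1=3
CMP R5, 2  (cmp 3,2)
JGT body: taken
R7=M[212]=14
R3=(-30)-14=-44
R4=212+4=216
R5=3-1=2
CMP R5, 2  (cmp 2,2)
JGT body: not taken
R7=14*16=224
STORE R3, [212] → M[212]=-44
halt.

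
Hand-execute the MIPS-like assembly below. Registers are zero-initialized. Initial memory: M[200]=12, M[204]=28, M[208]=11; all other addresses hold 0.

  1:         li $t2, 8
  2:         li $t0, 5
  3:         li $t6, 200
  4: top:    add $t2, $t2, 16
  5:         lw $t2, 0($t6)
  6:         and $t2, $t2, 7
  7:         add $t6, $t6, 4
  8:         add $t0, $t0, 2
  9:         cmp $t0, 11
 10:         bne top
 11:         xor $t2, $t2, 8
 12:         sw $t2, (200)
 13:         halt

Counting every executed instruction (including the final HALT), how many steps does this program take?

27

after li $t2, 8: $t2=8
after li $t0, 5: $t0=5
after li $t6, 200: $t6=200
after add $t2, $t2, 16: $t2=8+16=24
after lw $t2, 0($t6): $t2=M[200]=12
after and $t2, $t2, 7: $t2=12&7=4
after add $t6, $t6, 4: $t6=200+4=204
after add $t0, $t0, 2: $t0=5+2=7
cmp $t0, 11  (cmp 7,11)
bne top: taken
after add $t2, $t2, 16: $t2=4+16=20
after lw $t2, 0($t6): $t2=M[204]=28
after and $t2, $t2, 7: $t2=28&7=4
after add $t6, $t6, 4: $t6=204+4=208
after add $t0, $t0, 2: $t0=7+2=9
cmp $t0, 11  (cmp 9,11)
bne top: taken
after add $t2, $t2, 16: $t2=4+16=20
after lw $t2, 0($t6): $t2=M[208]=11
after and $t2, $t2, 7: $t2=11&7=3
after add $t6, $t6, 4: $t6=208+4=212
after add $t0, $t0, 2: $t0=9+2=11
cmp $t0, 11  (cmp 11,11)
bne top: not taken
after xor $t2, $t2, 8: $t2=3^8=11
sw $t2, (200) → M[200]=11
halt.
Total executed instructions: 27.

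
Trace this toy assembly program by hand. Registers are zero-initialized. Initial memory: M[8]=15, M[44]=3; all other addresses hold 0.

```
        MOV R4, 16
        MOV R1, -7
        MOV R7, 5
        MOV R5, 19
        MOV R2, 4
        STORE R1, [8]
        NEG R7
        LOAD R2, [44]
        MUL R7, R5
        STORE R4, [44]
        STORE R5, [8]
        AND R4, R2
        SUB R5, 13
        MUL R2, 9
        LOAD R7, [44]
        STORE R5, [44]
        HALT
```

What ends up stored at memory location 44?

R4=16
R1=-7
R7=5
R5=19
R2=4
STORE R1, [8] → M[8]=-7
R7=-(5)=-5
R2=M[44]=3
R7=(-5)*19=-95
STORE R4, [44] → M[44]=16
STORE R5, [8] → M[8]=19
R4=16&3=0
R5=19-13=6
R2=3*9=27
R7=M[44]=16
STORE R5, [44] → M[44]=6
halt.

6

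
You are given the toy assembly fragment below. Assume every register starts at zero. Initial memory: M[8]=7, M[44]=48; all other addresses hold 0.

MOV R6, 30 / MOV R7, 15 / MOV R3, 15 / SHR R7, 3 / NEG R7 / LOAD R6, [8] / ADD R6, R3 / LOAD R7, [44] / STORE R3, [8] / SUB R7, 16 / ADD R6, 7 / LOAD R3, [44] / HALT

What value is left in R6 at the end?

R6=30
R7=15
R3=15
R7=15>>3=1
R7=-(1)=-1
R6=M[8]=7
R6=7+15=22
R7=M[44]=48
STORE R3, [8] → M[8]=15
R7=48-16=32
R6=22+7=29
R3=M[44]=48
halt.

29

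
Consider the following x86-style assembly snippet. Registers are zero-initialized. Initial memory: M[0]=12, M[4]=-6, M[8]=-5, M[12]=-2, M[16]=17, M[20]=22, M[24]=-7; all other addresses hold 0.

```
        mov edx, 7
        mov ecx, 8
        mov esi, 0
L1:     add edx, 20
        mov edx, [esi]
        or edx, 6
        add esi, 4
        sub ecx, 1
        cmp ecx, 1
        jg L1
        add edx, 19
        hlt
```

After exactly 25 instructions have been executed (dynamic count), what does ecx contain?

5

edx=7
ecx=8
esi=0
edx=7+20=27
edx=M[0]=12
edx=12|6=14
esi=0+4=4
ecx=8-1=7
cmp ecx, 1  (cmp 7,1)
jg L1: taken
edx=14+20=34
edx=M[4]=-6
edx=(-6)|6=-2
esi=4+4=8
ecx=7-1=6
cmp ecx, 1  (cmp 6,1)
jg L1: taken
edx=(-2)+20=18
edx=M[8]=-5
edx=(-5)|6=-1
esi=8+4=12
ecx=6-1=5
cmp ecx, 1  (cmp 5,1)
jg L1: taken
edx=(-1)+20=19
After step 25: ecx = 5.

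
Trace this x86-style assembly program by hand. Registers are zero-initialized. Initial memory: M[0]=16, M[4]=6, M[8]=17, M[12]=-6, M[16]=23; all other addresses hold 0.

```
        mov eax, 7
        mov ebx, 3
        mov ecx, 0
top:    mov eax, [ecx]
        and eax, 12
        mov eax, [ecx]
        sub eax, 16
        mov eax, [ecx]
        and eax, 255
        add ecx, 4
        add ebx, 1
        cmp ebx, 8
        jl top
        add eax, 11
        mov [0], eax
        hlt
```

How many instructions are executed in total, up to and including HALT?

56

eax=7
ebx=3
ecx=0
eax=M[0]=16
eax=16&12=0
eax=M[0]=16
eax=16-16=0
eax=M[0]=16
eax=16&255=16
ecx=0+4=4
ebx=3+1=4
cmp ebx, 8  (cmp 4,8)
jl top: taken
eax=M[4]=6
eax=6&12=4
eax=M[4]=6
eax=6-16=-10
eax=M[4]=6
eax=6&255=6
ecx=4+4=8
ebx=4+1=5
cmp ebx, 8  (cmp 5,8)
jl top: taken
eax=M[8]=17
eax=17&12=0
eax=M[8]=17
eax=17-16=1
eax=M[8]=17
eax=17&255=17
ecx=8+4=12
ebx=5+1=6
cmp ebx, 8  (cmp 6,8)
jl top: taken
eax=M[12]=-6
eax=(-6)&12=8
eax=M[12]=-6
eax=(-6)-16=-22
eax=M[12]=-6
eax=(-6)&255=250
ecx=12+4=16
ebx=6+1=7
cmp ebx, 8  (cmp 7,8)
jl top: taken
eax=M[16]=23
eax=23&12=4
eax=M[16]=23
eax=23-16=7
eax=M[16]=23
eax=23&255=23
ecx=16+4=20
ebx=7+1=8
cmp ebx, 8  (cmp 8,8)
jl top: not taken
eax=23+11=34
mov [0], eax → M[0]=34
halt.
Total executed instructions: 56.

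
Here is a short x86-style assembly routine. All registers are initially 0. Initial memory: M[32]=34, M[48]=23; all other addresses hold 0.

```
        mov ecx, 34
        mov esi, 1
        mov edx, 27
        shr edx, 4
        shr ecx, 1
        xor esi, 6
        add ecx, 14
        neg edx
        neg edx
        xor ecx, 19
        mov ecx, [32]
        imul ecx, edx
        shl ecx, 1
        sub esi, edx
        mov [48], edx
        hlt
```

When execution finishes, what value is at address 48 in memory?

1

mov ecx, 34 → ecx=34
mov esi, 1 → esi=1
mov edx, 27 → edx=27
shr edx, 4 → edx=27>>4=1
shr ecx, 1 → ecx=34>>1=17
xor esi, 6 → esi=1^6=7
add ecx, 14 → ecx=17+14=31
neg edx → edx=-(1)=-1
neg edx → edx=-(-1)=1
xor ecx, 19 → ecx=31^19=12
mov ecx, [32] → ecx=M[32]=34
imul ecx, edx → ecx=34*1=34
shl ecx, 1 → ecx=34<<1=68
sub esi, edx → esi=7-1=6
mov [48], edx → M[48]=1
halt.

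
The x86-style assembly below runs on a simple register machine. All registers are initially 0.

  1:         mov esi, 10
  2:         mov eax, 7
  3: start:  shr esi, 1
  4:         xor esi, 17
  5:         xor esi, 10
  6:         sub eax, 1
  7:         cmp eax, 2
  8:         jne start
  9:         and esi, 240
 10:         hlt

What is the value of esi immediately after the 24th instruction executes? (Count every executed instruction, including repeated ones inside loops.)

19

after mov esi, 10: esi=10
after mov eax, 7: eax=7
after shr esi, 1: esi=10>>1=5
after xor esi, 17: esi=5^17=20
after xor esi, 10: esi=20^10=30
after sub eax, 1: eax=7-1=6
cmp eax, 2  (cmp 6,2)
jne start: taken
after shr esi, 1: esi=30>>1=15
after xor esi, 17: esi=15^17=30
after xor esi, 10: esi=30^10=20
after sub eax, 1: eax=6-1=5
cmp eax, 2  (cmp 5,2)
jne start: taken
after shr esi, 1: esi=20>>1=10
after xor esi, 17: esi=10^17=27
after xor esi, 10: esi=27^10=17
after sub eax, 1: eax=5-1=4
cmp eax, 2  (cmp 4,2)
jne start: taken
after shr esi, 1: esi=17>>1=8
after xor esi, 17: esi=8^17=25
after xor esi, 10: esi=25^10=19
after sub eax, 1: eax=4-1=3
After step 24: esi = 19.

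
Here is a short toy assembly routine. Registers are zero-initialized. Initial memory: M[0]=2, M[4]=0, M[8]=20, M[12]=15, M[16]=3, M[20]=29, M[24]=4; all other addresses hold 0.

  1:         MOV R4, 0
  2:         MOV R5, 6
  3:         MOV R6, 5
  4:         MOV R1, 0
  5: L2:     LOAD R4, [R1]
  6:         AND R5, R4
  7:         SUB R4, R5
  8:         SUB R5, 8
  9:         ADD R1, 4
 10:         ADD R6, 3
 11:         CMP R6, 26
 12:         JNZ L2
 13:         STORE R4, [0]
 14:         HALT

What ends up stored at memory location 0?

4

R4=0
R5=6
R6=5
R1=0
R4=M[0]=2
R5=6&2=2
R4=2-2=0
R5=2-8=-6
R1=0+4=4
R6=5+3=8
CMP R6, 26  (cmp 8,26)
JNZ L2: taken
R4=M[4]=0
R5=(-6)&0=0
R4=0-0=0
R5=0-8=-8
R1=4+4=8
R6=8+3=11
CMP R6, 26  (cmp 11,26)
JNZ L2: taken
R4=M[8]=20
R5=(-8)&20=16
R4=20-16=4
R5=16-8=8
R1=8+4=12
R6=11+3=14
CMP R6, 26  (cmp 14,26)
JNZ L2: taken
R4=M[12]=15
R5=8&15=8
R4=15-8=7
R5=8-8=0
R1=12+4=16
R6=14+3=17
CMP R6, 26  (cmp 17,26)
JNZ L2: taken
R4=M[16]=3
R5=0&3=0
R4=3-0=3
R5=0-8=-8
R1=16+4=20
R6=17+3=20
CMP R6, 26  (cmp 20,26)
JNZ L2: taken
R4=M[20]=29
R5=(-8)&29=24
R4=29-24=5
R5=24-8=16
R1=20+4=24
R6=20+3=23
CMP R6, 26  (cmp 23,26)
JNZ L2: taken
R4=M[24]=4
R5=16&4=0
R4=4-0=4
R5=0-8=-8
R1=24+4=28
R6=23+3=26
CMP R6, 26  (cmp 26,26)
JNZ L2: not taken
STORE R4, [0] → M[0]=4
halt.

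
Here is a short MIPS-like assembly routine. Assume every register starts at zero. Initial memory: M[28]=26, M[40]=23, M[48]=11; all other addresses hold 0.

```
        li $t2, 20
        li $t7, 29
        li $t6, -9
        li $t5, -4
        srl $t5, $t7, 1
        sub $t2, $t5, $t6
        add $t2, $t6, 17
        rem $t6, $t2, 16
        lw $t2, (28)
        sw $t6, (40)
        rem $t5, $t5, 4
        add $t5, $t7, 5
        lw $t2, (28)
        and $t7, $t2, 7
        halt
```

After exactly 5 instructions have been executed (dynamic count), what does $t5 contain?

14

after li $t2, 20: $t2=20
after li $t7, 29: $t7=29
after li $t6, -9: $t6=-9
after li $t5, -4: $t5=-4
after srl $t5, $t7, 1: $t5=29>>1=14
After step 5: $t5 = 14.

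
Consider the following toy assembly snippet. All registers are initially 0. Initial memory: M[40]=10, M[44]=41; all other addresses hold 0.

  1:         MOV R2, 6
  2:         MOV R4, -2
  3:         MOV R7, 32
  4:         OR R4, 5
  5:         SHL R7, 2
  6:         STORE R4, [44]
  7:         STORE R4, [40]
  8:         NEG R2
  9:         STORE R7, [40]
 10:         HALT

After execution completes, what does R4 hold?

-1

MOV R2, 6 → R2=6
MOV R4, -2 → R4=-2
MOV R7, 32 → R7=32
OR R4, 5 → R4=(-2)|5=-1
SHL R7, 2 → R7=32<<2=128
STORE R4, [44] → M[44]=-1
STORE R4, [40] → M[40]=-1
NEG R2 → R2=-(6)=-6
STORE R7, [40] → M[40]=128
halt.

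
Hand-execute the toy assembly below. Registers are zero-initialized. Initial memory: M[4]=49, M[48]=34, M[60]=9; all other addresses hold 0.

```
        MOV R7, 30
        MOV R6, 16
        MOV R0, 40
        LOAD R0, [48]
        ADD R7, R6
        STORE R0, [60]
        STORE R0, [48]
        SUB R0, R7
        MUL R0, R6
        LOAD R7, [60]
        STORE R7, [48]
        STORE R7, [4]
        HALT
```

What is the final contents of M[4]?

after MOV R7, 30: R7=30
after MOV R6, 16: R6=16
after MOV R0, 40: R0=40
after LOAD R0, [48]: R0=M[48]=34
after ADD R7, R6: R7=30+16=46
STORE R0, [60] → M[60]=34
STORE R0, [48] → M[48]=34
after SUB R0, R7: R0=34-46=-12
after MUL R0, R6: R0=(-12)*16=-192
after LOAD R7, [60]: R7=M[60]=34
STORE R7, [48] → M[48]=34
STORE R7, [4] → M[4]=34
halt.

34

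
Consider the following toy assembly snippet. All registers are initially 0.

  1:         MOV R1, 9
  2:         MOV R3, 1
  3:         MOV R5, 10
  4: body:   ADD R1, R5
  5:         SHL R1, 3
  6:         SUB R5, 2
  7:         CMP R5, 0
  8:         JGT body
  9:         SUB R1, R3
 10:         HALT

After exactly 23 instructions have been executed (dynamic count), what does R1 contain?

82336

after MOV R1, 9: R1=9
after MOV R3, 1: R3=1
after MOV R5, 10: R5=10
after ADD R1, R5: R1=9+10=19
after SHL R1, 3: R1=19<<3=152
after SUB R5, 2: R5=10-2=8
CMP R5, 0  (cmp 8,0)
JGT body: taken
after ADD R1, R5: R1=152+8=160
after SHL R1, 3: R1=160<<3=1280
after SUB R5, 2: R5=8-2=6
CMP R5, 0  (cmp 6,0)
JGT body: taken
after ADD R1, R5: R1=1280+6=1286
after SHL R1, 3: R1=1286<<3=10288
after SUB R5, 2: R5=6-2=4
CMP R5, 0  (cmp 4,0)
JGT body: taken
after ADD R1, R5: R1=10288+4=10292
after SHL R1, 3: R1=10292<<3=82336
after SUB R5, 2: R5=4-2=2
CMP R5, 0  (cmp 2,0)
JGT body: taken
After step 23: R1 = 82336.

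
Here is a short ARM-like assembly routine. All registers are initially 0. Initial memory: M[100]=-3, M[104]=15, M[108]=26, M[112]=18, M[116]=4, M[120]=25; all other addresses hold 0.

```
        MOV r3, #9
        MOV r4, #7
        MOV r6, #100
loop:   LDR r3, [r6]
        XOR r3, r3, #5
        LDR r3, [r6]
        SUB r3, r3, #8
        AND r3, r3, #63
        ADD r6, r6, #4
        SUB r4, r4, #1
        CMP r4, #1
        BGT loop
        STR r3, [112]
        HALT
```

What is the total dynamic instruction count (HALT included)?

59

after MOV r3, #9: r3=9
after MOV r4, #7: r4=7
after MOV r6, #100: r6=100
after LDR r3, [r6]: r3=M[100]=-3
after XOR r3, r3, #5: r3=(-3)^5=-8
after LDR r3, [r6]: r3=M[100]=-3
after SUB r3, r3, #8: r3=(-3)-8=-11
after AND r3, r3, #63: r3=(-11)&63=53
after ADD r6, r6, #4: r6=100+4=104
after SUB r4, r4, #1: r4=7-1=6
CMP r4, #1  (cmp 6,1)
BGT loop: taken
after LDR r3, [r6]: r3=M[104]=15
after XOR r3, r3, #5: r3=15^5=10
after LDR r3, [r6]: r3=M[104]=15
after SUB r3, r3, #8: r3=15-8=7
after AND r3, r3, #63: r3=7&63=7
after ADD r6, r6, #4: r6=104+4=108
after SUB r4, r4, #1: r4=6-1=5
CMP r4, #1  (cmp 5,1)
BGT loop: taken
after LDR r3, [r6]: r3=M[108]=26
after XOR r3, r3, #5: r3=26^5=31
after LDR r3, [r6]: r3=M[108]=26
after SUB r3, r3, #8: r3=26-8=18
after AND r3, r3, #63: r3=18&63=18
after ADD r6, r6, #4: r6=108+4=112
after SUB r4, r4, #1: r4=5-1=4
CMP r4, #1  (cmp 4,1)
BGT loop: taken
after LDR r3, [r6]: r3=M[112]=18
after XOR r3, r3, #5: r3=18^5=23
after LDR r3, [r6]: r3=M[112]=18
after SUB r3, r3, #8: r3=18-8=10
after AND r3, r3, #63: r3=10&63=10
after ADD r6, r6, #4: r6=112+4=116
after SUB r4, r4, #1: r4=4-1=3
CMP r4, #1  (cmp 3,1)
BGT loop: taken
after LDR r3, [r6]: r3=M[116]=4
after XOR r3, r3, #5: r3=4^5=1
after LDR r3, [r6]: r3=M[116]=4
after SUB r3, r3, #8: r3=4-8=-4
after AND r3, r3, #63: r3=(-4)&63=60
after ADD r6, r6, #4: r6=116+4=120
after SUB r4, r4, #1: r4=3-1=2
CMP r4, #1  (cmp 2,1)
BGT loop: taken
after LDR r3, [r6]: r3=M[120]=25
after XOR r3, r3, #5: r3=25^5=28
after LDR r3, [r6]: r3=M[120]=25
after SUB r3, r3, #8: r3=25-8=17
after AND r3, r3, #63: r3=17&63=17
after ADD r6, r6, #4: r6=120+4=124
after SUB r4, r4, #1: r4=2-1=1
CMP r4, #1  (cmp 1,1)
BGT loop: not taken
STR r3, [112] → M[112]=17
halt.
Total executed instructions: 59.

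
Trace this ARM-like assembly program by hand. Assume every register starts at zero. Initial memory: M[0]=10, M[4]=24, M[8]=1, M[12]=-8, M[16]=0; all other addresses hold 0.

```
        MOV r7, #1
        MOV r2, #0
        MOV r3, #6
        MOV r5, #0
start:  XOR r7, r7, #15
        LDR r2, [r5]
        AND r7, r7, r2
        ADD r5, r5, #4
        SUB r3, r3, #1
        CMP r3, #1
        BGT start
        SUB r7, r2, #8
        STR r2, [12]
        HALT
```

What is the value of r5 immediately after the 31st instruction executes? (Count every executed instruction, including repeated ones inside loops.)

16

r7=1
r2=0
r3=6
r5=0
r7=1^15=14
r2=M[0]=10
r7=14&10=10
r5=0+4=4
r3=6-1=5
CMP r3, #1  (cmp 5,1)
BGT start: taken
r7=10^15=5
r2=M[4]=24
r7=5&24=0
r5=4+4=8
r3=5-1=4
CMP r3, #1  (cmp 4,1)
BGT start: taken
r7=0^15=15
r2=M[8]=1
r7=15&1=1
r5=8+4=12
r3=4-1=3
CMP r3, #1  (cmp 3,1)
BGT start: taken
r7=1^15=14
r2=M[12]=-8
r7=14&(-8)=8
r5=12+4=16
r3=3-1=2
CMP r3, #1  (cmp 2,1)
After step 31: r5 = 16.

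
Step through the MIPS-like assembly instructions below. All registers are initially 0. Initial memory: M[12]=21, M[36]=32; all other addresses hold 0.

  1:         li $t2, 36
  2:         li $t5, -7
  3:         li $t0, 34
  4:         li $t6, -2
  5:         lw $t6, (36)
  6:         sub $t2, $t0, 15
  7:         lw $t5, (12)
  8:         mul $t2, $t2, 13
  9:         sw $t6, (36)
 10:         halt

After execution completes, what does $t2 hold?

after li $t2, 36: $t2=36
after li $t5, -7: $t5=-7
after li $t0, 34: $t0=34
after li $t6, -2: $t6=-2
after lw $t6, (36): $t6=M[36]=32
after sub $t2, $t0, 15: $t2=34-15=19
after lw $t5, (12): $t5=M[12]=21
after mul $t2, $t2, 13: $t2=19*13=247
sw $t6, (36) → M[36]=32
halt.

247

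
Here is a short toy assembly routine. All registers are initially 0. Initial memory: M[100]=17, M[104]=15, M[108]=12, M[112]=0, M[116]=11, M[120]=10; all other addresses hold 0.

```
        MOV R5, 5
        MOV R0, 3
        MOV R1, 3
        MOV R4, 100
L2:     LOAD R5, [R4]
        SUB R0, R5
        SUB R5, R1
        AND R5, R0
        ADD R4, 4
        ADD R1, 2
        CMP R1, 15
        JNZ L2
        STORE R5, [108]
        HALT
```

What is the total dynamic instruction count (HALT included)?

R5=5
R0=3
R1=3
R4=100
R5=M[100]=17
R0=3-17=-14
R5=17-3=14
R5=14&(-14)=2
R4=100+4=104
R1=3+2=5
CMP R1, 15  (cmp 5,15)
JNZ L2: taken
R5=M[104]=15
R0=(-14)-15=-29
R5=15-5=10
R5=10&(-29)=2
R4=104+4=108
R1=5+2=7
CMP R1, 15  (cmp 7,15)
JNZ L2: taken
R5=M[108]=12
R0=(-29)-12=-41
R5=12-7=5
R5=5&(-41)=5
R4=108+4=112
R1=7+2=9
CMP R1, 15  (cmp 9,15)
JNZ L2: taken
R5=M[112]=0
R0=(-41)-0=-41
R5=0-9=-9
R5=(-9)&(-41)=-41
R4=112+4=116
R1=9+2=11
CMP R1, 15  (cmp 11,15)
JNZ L2: taken
R5=M[116]=11
R0=(-41)-11=-52
R5=11-11=0
R5=0&(-52)=0
R4=116+4=120
R1=11+2=13
CMP R1, 15  (cmp 13,15)
JNZ L2: taken
R5=M[120]=10
R0=(-52)-10=-62
R5=10-13=-3
R5=(-3)&(-62)=-64
R4=120+4=124
R1=13+2=15
CMP R1, 15  (cmp 15,15)
JNZ L2: not taken
STORE R5, [108] → M[108]=-64
halt.
Total executed instructions: 54.

54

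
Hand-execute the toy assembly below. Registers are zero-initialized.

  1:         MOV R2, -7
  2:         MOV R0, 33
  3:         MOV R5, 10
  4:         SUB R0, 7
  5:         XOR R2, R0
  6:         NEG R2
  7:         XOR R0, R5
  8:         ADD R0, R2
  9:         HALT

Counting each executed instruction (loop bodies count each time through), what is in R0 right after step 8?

MOV R2, -7 → R2=-7
MOV R0, 33 → R0=33
MOV R5, 10 → R5=10
SUB R0, 7 → R0=33-7=26
XOR R2, R0 → R2=(-7)^26=-29
NEG R2 → R2=-(-29)=29
XOR R0, R5 → R0=26^10=16
ADD R0, R2 → R0=16+29=45
After step 8: R0 = 45.

45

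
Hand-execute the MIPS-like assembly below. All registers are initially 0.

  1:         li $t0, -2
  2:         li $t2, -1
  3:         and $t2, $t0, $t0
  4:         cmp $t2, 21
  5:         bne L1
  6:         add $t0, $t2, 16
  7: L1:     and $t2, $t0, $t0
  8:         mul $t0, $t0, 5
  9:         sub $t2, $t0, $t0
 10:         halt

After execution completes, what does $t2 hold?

0

$t0=-2
$t2=-1
$t2=(-2)&(-2)=-2
cmp $t2, 21  (cmp -2,21)
bne L1: taken
$t2=(-2)&(-2)=-2
$t0=(-2)*5=-10
$t2=(-10)-(-10)=0
halt.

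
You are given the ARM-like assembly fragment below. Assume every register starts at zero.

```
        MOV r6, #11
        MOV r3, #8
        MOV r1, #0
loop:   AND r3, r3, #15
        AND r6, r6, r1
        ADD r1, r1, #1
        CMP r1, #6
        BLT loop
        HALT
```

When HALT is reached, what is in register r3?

8

r6=11
r3=8
r1=0
r3=8&15=8
r6=11&0=0
r1=0+1=1
CMP r1, #6  (cmp 1,6)
BLT loop: taken
r3=8&15=8
r6=0&1=0
r1=1+1=2
CMP r1, #6  (cmp 2,6)
BLT loop: taken
r3=8&15=8
r6=0&2=0
r1=2+1=3
CMP r1, #6  (cmp 3,6)
BLT loop: taken
r3=8&15=8
r6=0&3=0
r1=3+1=4
CMP r1, #6  (cmp 4,6)
BLT loop: taken
r3=8&15=8
r6=0&4=0
r1=4+1=5
CMP r1, #6  (cmp 5,6)
BLT loop: taken
r3=8&15=8
r6=0&5=0
r1=5+1=6
CMP r1, #6  (cmp 6,6)
BLT loop: not taken
halt.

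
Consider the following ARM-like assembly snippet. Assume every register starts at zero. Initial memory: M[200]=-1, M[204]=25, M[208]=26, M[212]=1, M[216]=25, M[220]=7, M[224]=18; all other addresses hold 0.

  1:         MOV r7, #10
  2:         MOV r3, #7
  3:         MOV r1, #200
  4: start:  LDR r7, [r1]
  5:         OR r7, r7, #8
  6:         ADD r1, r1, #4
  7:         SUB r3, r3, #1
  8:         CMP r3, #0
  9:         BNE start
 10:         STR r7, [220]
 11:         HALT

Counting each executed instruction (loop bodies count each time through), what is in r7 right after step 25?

after MOV r7, #10: r7=10
after MOV r3, #7: r3=7
after MOV r1, #200: r1=200
after LDR r7, [r1]: r7=M[200]=-1
after OR r7, r7, #8: r7=(-1)|8=-1
after ADD r1, r1, #4: r1=200+4=204
after SUB r3, r3, #1: r3=7-1=6
CMP r3, #0  (cmp 6,0)
BNE start: taken
after LDR r7, [r1]: r7=M[204]=25
after OR r7, r7, #8: r7=25|8=25
after ADD r1, r1, #4: r1=204+4=208
after SUB r3, r3, #1: r3=6-1=5
CMP r3, #0  (cmp 5,0)
BNE start: taken
after LDR r7, [r1]: r7=M[208]=26
after OR r7, r7, #8: r7=26|8=26
after ADD r1, r1, #4: r1=208+4=212
after SUB r3, r3, #1: r3=5-1=4
CMP r3, #0  (cmp 4,0)
BNE start: taken
after LDR r7, [r1]: r7=M[212]=1
after OR r7, r7, #8: r7=1|8=9
after ADD r1, r1, #4: r1=212+4=216
after SUB r3, r3, #1: r3=4-1=3
After step 25: r7 = 9.

9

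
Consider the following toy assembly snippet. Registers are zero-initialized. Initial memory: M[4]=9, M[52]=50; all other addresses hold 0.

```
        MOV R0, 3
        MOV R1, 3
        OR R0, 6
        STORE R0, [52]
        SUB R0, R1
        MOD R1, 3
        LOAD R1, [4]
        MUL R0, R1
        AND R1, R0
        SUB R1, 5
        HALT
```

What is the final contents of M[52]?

7

after MOV R0, 3: R0=3
after MOV R1, 3: R1=3
after OR R0, 6: R0=3|6=7
STORE R0, [52] → M[52]=7
after SUB R0, R1: R0=7-3=4
after MOD R1, 3: R1=3%3=0
after LOAD R1, [4]: R1=M[4]=9
after MUL R0, R1: R0=4*9=36
after AND R1, R0: R1=9&36=0
after SUB R1, 5: R1=0-5=-5
halt.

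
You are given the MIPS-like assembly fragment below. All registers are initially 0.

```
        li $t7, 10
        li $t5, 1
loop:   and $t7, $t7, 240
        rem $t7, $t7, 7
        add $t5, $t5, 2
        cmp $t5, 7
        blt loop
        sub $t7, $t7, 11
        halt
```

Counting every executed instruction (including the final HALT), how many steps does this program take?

19

after li $t7, 10: $t7=10
after li $t5, 1: $t5=1
after and $t7, $t7, 240: $t7=10&240=0
after rem $t7, $t7, 7: $t7=0%7=0
after add $t5, $t5, 2: $t5=1+2=3
cmp $t5, 7  (cmp 3,7)
blt loop: taken
after and $t7, $t7, 240: $t7=0&240=0
after rem $t7, $t7, 7: $t7=0%7=0
after add $t5, $t5, 2: $t5=3+2=5
cmp $t5, 7  (cmp 5,7)
blt loop: taken
after and $t7, $t7, 240: $t7=0&240=0
after rem $t7, $t7, 7: $t7=0%7=0
after add $t5, $t5, 2: $t5=5+2=7
cmp $t5, 7  (cmp 7,7)
blt loop: not taken
after sub $t7, $t7, 11: $t7=0-11=-11
halt.
Total executed instructions: 19.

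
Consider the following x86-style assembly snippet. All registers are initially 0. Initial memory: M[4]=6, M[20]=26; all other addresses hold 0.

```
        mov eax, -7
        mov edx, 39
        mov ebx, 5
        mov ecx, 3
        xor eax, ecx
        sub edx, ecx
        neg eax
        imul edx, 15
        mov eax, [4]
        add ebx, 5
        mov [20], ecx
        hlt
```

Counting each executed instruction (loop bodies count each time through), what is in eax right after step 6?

-6

mov eax, -7 → eax=-7
mov edx, 39 → edx=39
mov ebx, 5 → ebx=5
mov ecx, 3 → ecx=3
xor eax, ecx → eax=(-7)^3=-6
sub edx, ecx → edx=39-3=36
After step 6: eax = -6.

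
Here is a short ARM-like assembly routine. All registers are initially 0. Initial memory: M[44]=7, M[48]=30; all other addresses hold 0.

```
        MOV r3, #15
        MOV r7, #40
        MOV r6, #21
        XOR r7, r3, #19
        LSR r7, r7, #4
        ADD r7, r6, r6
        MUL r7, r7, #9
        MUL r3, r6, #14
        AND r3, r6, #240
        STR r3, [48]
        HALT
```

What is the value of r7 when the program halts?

after MOV r3, #15: r3=15
after MOV r7, #40: r7=40
after MOV r6, #21: r6=21
after XOR r7, r3, #19: r7=15^19=28
after LSR r7, r7, #4: r7=28>>4=1
after ADD r7, r6, r6: r7=21+21=42
after MUL r7, r7, #9: r7=42*9=378
after MUL r3, r6, #14: r3=21*14=294
after AND r3, r6, #240: r3=21&240=16
STR r3, [48] → M[48]=16
halt.

378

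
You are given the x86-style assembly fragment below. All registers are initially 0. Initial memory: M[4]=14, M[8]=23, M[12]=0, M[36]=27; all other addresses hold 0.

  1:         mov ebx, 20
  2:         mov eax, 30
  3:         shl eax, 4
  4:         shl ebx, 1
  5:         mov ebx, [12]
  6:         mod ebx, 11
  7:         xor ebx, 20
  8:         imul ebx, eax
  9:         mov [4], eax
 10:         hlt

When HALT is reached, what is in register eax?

ebx=20
eax=30
eax=30<<4=480
ebx=20<<1=40
ebx=M[12]=0
ebx=0%11=0
ebx=0^20=20
ebx=20*480=9600
mov [4], eax → M[4]=480
halt.

480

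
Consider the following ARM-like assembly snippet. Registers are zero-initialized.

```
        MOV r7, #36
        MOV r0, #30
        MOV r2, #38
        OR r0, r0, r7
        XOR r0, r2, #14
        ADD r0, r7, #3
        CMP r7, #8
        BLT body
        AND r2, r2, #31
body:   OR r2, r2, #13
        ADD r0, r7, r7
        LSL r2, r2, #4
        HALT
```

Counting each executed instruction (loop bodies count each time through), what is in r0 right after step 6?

39

r7=36
r0=30
r2=38
r0=30|36=62
r0=38^14=40
r0=36+3=39
After step 6: r0 = 39.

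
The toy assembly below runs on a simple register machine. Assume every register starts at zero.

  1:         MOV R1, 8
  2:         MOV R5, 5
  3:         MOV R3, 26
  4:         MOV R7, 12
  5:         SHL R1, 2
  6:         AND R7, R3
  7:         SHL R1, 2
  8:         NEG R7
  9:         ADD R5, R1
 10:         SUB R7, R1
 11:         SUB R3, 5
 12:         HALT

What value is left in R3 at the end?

R1=8
R5=5
R3=26
R7=12
R1=8<<2=32
R7=12&26=8
R1=32<<2=128
R7=-(8)=-8
R5=5+128=133
R7=(-8)-128=-136
R3=26-5=21
halt.

21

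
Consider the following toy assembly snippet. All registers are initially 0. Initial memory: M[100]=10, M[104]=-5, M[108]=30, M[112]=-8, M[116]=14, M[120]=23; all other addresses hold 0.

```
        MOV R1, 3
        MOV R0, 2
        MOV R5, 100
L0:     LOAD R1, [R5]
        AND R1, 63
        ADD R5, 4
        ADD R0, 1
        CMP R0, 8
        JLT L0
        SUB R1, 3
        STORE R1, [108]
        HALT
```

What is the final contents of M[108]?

20

R1=3
R0=2
R5=100
R1=M[100]=10
R1=10&63=10
R5=100+4=104
R0=2+1=3
CMP R0, 8  (cmp 3,8)
JLT L0: taken
R1=M[104]=-5
R1=(-5)&63=59
R5=104+4=108
R0=3+1=4
CMP R0, 8  (cmp 4,8)
JLT L0: taken
R1=M[108]=30
R1=30&63=30
R5=108+4=112
R0=4+1=5
CMP R0, 8  (cmp 5,8)
JLT L0: taken
R1=M[112]=-8
R1=(-8)&63=56
R5=112+4=116
R0=5+1=6
CMP R0, 8  (cmp 6,8)
JLT L0: taken
R1=M[116]=14
R1=14&63=14
R5=116+4=120
R0=6+1=7
CMP R0, 8  (cmp 7,8)
JLT L0: taken
R1=M[120]=23
R1=23&63=23
R5=120+4=124
R0=7+1=8
CMP R0, 8  (cmp 8,8)
JLT L0: not taken
R1=23-3=20
STORE R1, [108] → M[108]=20
halt.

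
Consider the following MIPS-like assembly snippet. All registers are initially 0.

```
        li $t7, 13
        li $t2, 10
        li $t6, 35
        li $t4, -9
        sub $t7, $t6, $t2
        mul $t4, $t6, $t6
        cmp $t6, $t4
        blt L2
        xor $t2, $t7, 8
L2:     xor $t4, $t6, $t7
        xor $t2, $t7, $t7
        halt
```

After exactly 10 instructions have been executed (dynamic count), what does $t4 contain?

$t7=13
$t2=10
$t6=35
$t4=-9
$t7=35-10=25
$t4=35*35=1225
cmp $t6, $t4  (cmp 35,1225)
blt L2: taken
$t4=35^25=58
$t2=25^25=0
After step 10: $t4 = 58.

58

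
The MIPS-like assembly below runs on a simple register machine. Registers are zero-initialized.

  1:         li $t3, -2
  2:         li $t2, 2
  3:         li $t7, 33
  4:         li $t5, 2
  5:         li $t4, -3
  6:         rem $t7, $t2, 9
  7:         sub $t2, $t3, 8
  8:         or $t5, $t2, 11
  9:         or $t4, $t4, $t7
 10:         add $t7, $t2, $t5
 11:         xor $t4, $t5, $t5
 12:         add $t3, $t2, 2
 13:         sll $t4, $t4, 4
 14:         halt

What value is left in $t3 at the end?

-8

after li $t3, -2: $t3=-2
after li $t2, 2: $t2=2
after li $t7, 33: $t7=33
after li $t5, 2: $t5=2
after li $t4, -3: $t4=-3
after rem $t7, $t2, 9: $t7=2%9=2
after sub $t2, $t3, 8: $t2=(-2)-8=-10
after or $t5, $t2, 11: $t5=(-10)|11=-1
after or $t4, $t4, $t7: $t4=(-3)|2=-1
after add $t7, $t2, $t5: $t7=(-10)+(-1)=-11
after xor $t4, $t5, $t5: $t4=(-1)^(-1)=0
after add $t3, $t2, 2: $t3=(-10)+2=-8
after sll $t4, $t4, 4: $t4=0<<4=0
halt.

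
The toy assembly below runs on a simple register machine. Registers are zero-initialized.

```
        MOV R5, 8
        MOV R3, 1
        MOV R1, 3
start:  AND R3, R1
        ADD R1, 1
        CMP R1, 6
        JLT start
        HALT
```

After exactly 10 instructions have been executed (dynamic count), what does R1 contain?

5

MOV R5, 8 → R5=8
MOV R3, 1 → R3=1
MOV R1, 3 → R1=3
AND R3, R1 → R3=1&3=1
ADD R1, 1 → R1=3+1=4
CMP R1, 6  (cmp 4,6)
JLT start: taken
AND R3, R1 → R3=1&4=0
ADD R1, 1 → R1=4+1=5
CMP R1, 6  (cmp 5,6)
After step 10: R1 = 5.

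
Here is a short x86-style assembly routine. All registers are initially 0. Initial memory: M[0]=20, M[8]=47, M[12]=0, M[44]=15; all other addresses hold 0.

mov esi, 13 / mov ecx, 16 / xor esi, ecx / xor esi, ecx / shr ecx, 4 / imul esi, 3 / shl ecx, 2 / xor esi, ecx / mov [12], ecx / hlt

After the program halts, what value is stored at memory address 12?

esi=13
ecx=16
esi=13^16=29
esi=29^16=13
ecx=16>>4=1
esi=13*3=39
ecx=1<<2=4
esi=39^4=35
mov [12], ecx → M[12]=4
halt.

4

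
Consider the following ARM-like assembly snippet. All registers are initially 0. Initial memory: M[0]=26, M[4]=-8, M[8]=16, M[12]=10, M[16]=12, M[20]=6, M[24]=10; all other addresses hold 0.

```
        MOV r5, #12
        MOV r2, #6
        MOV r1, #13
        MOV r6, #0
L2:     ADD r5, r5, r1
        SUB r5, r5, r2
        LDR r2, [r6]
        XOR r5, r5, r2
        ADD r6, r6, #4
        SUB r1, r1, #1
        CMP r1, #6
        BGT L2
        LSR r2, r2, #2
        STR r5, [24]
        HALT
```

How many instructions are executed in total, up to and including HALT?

r5=12
r2=6
r1=13
r6=0
r5=12+13=25
r5=25-6=19
r2=M[0]=26
r5=19^26=9
r6=0+4=4
r1=13-1=12
CMP r1, #6  (cmp 12,6)
BGT L2: taken
r5=9+12=21
r5=21-26=-5
r2=M[4]=-8
r5=(-5)^(-8)=3
r6=4+4=8
r1=12-1=11
CMP r1, #6  (cmp 11,6)
BGT L2: taken
r5=3+11=14
r5=14-(-8)=22
r2=M[8]=16
r5=22^16=6
r6=8+4=12
r1=11-1=10
CMP r1, #6  (cmp 10,6)
BGT L2: taken
r5=6+10=16
r5=16-16=0
r2=M[12]=10
r5=0^10=10
r6=12+4=16
r1=10-1=9
CMP r1, #6  (cmp 9,6)
BGT L2: taken
r5=10+9=19
r5=19-10=9
r2=M[16]=12
r5=9^12=5
r6=16+4=20
r1=9-1=8
CMP r1, #6  (cmp 8,6)
BGT L2: taken
r5=5+8=13
r5=13-12=1
r2=M[20]=6
r5=1^6=7
r6=20+4=24
r1=8-1=7
CMP r1, #6  (cmp 7,6)
BGT L2: taken
r5=7+7=14
r5=14-6=8
r2=M[24]=10
r5=8^10=2
r6=24+4=28
r1=7-1=6
CMP r1, #6  (cmp 6,6)
BGT L2: not taken
r2=10>>2=2
STR r5, [24] → M[24]=2
halt.
Total executed instructions: 63.

63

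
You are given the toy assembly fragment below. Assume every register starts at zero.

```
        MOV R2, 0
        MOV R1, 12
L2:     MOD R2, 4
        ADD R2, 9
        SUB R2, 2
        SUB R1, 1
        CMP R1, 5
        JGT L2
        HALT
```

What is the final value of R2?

R2=0
R1=12
R2=0%4=0
R2=0+9=9
R2=9-2=7
R1=12-1=11
CMP R1, 5  (cmp 11,5)
JGT L2: taken
R2=7%4=3
R2=3+9=12
R2=12-2=10
R1=11-1=10
CMP R1, 5  (cmp 10,5)
JGT L2: taken
R2=10%4=2
R2=2+9=11
R2=11-2=9
R1=10-1=9
CMP R1, 5  (cmp 9,5)
JGT L2: taken
R2=9%4=1
R2=1+9=10
R2=10-2=8
R1=9-1=8
CMP R1, 5  (cmp 8,5)
JGT L2: taken
R2=8%4=0
R2=0+9=9
R2=9-2=7
R1=8-1=7
CMP R1, 5  (cmp 7,5)
JGT L2: taken
R2=7%4=3
R2=3+9=12
R2=12-2=10
R1=7-1=6
CMP R1, 5  (cmp 6,5)
JGT L2: taken
R2=10%4=2
R2=2+9=11
R2=11-2=9
R1=6-1=5
CMP R1, 5  (cmp 5,5)
JGT L2: not taken
halt.

9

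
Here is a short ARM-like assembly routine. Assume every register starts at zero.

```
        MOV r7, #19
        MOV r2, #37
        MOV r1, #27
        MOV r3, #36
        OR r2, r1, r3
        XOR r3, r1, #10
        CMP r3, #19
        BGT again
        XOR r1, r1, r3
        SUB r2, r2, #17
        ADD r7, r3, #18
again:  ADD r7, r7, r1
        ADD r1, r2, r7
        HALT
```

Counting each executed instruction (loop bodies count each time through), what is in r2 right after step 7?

r7=19
r2=37
r1=27
r3=36
r2=27|36=63
r3=27^10=17
CMP r3, #19  (cmp 17,19)
After step 7: r2 = 63.

63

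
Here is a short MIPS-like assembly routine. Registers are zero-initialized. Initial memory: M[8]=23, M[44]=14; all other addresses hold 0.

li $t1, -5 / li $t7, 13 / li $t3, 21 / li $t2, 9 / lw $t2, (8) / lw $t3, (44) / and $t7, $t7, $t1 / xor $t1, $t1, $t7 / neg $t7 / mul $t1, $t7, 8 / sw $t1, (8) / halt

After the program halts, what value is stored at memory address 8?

-72

$t1=-5
$t7=13
$t3=21
$t2=9
$t2=M[8]=23
$t3=M[44]=14
$t7=13&(-5)=9
$t1=(-5)^9=-14
$t7=-(9)=-9
$t1=(-9)*8=-72
sw $t1, (8) → M[8]=-72
halt.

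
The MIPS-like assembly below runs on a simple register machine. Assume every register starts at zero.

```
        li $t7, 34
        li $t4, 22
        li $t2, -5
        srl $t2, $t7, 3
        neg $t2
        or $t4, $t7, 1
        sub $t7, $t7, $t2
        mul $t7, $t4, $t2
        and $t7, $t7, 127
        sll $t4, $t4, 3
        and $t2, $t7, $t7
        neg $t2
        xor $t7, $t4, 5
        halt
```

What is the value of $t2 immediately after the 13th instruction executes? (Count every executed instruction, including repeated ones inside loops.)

$t7=34
$t4=22
$t2=-5
$t2=34>>3=4
$t2=-(4)=-4
$t4=34|1=35
$t7=34-(-4)=38
$t7=35*(-4)=-140
$t7=(-140)&127=116
$t4=35<<3=280
$t2=116&116=116
$t2=-(116)=-116
$t7=280^5=285
After step 13: $t2 = -116.

-116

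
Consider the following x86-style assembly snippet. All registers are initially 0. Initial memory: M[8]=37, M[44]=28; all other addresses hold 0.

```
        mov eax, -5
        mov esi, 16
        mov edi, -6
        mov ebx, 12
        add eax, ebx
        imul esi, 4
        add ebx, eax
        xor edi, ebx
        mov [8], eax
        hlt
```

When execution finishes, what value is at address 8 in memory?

eax=-5
esi=16
edi=-6
ebx=12
eax=(-5)+12=7
esi=16*4=64
ebx=12+7=19
edi=(-6)^19=-23
mov [8], eax → M[8]=7
halt.

7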